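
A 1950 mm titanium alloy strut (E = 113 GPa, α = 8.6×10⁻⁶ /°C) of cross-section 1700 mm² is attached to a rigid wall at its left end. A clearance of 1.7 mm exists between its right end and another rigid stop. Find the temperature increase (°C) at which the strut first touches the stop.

ΔT ≈ 101 °C

Contact occurs when the free expansion equals the gap: αΔT L = 1.7 mm.
So ΔT = g/(αL) = 1.7/(8.6×10⁻⁶ × 1950) = 101.4 °C.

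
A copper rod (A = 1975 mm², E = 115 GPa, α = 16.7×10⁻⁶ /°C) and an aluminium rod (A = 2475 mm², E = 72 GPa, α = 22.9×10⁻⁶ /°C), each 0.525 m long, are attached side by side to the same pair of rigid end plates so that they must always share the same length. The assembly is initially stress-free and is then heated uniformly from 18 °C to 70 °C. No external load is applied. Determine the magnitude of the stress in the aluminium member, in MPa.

Both members must finish at the same length. With the larger α, the aluminium tends to over-expand; the plates restrain it, putting the aluminium in compression and the copper in tension. With no external load the two internal forces are equal and opposite, magnitude P.
Setting the final lengths equal and cancelling L: (α₁ − α₂)ΔT = P/(A₁E₁) + P/(A₂E₂).
|α₁ − α₂|·ΔT = 6.2×10⁻⁶ × 52 = 0.0003224.
1/(A₁E₁) + 1/(A₂E₂) = 1/(1975×115×10³) + 1/(2475×72×10³) = 1.001×10⁻⁸ N⁻¹.
So P = 0.0003224 / 1.001×10⁻⁸ = 32.19 kN.
σ_{aluminium} = P/A₂ = 32190/2475 = 13.01 MPa, compressive.

σ ≈ 13 MPa (compressive)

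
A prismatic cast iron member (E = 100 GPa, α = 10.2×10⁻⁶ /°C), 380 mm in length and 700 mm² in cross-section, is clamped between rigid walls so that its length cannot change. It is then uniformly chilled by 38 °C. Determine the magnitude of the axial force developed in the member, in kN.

The ends cannot move, so σ = EαΔT = 100×10³ × 10.2×10⁻⁶ × 38 = 38.76 MPa.
P = AEαΔT = 700 × 100×10³ × 10.2×10⁻⁶ × 38 = 27.13 kN (tensile).

P ≈ 27.1 kN (tensile)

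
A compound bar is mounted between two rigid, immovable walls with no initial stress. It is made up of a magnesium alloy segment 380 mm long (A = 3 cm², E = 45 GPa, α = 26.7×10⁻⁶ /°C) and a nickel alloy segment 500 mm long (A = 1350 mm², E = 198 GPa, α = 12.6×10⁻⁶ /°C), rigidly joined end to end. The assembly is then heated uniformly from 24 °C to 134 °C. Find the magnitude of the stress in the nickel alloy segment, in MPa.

Free thermal expansion of the whole bar: Σ αᵢΔT Lᵢ = 26.7×10⁻⁶×110×380 + 12.6×10⁻⁶×110×500 = 1.809 mm.
The walls prevent any net length change, so an axial force P (same in every segment) develops. Compatibility: P · Σ Lᵢ/(AᵢEᵢ) = δ_free.
Σ Lᵢ/(AᵢEᵢ) = 380/(300×45×10³) + 500/(1350×198×10³) = 3.002×10⁻⁵ mm/N.
So P = 1.809 / 3.002×10⁻⁵ = 60.26 kN, compressive.
σ_{nickel alloy} = P / A = 60260 / 1350 = 44.64 MPa.

σ ≈ 44.6 MPa (compressive)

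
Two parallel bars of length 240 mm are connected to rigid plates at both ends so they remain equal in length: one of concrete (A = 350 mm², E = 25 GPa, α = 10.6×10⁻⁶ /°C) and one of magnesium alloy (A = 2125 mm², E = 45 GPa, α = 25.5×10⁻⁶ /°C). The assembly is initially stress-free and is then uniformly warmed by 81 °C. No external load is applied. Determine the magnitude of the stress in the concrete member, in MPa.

The magnesium alloy has the larger α, so on heating it would change length more than the concrete if both were free. The rigid plates force a common final length, so the magnesium alloy is put into compression and the concrete into tension, with equal and opposite forces P (no external load).
Equating the net (thermal + elastic) strains gives |α₁ − α₂|·ΔT = P·[1/(A₁E₁) + 1/(A₂E₂)].
|α₁ − α₂|·ΔT = 14.9×10⁻⁶ × 81 = 0.001207.
1/(A₁E₁) + 1/(A₂E₂) = 1/(350×25×10³) + 1/(2125×45×10³) = 1.247×10⁻⁷ N⁻¹.
So P = 0.001207 / 1.247×10⁻⁷ = 9.675 kN.
σ_{concrete} = P/A₁ = 9675/350 = 27.64 MPa, tensile.

σ ≈ 27.6 MPa (tensile)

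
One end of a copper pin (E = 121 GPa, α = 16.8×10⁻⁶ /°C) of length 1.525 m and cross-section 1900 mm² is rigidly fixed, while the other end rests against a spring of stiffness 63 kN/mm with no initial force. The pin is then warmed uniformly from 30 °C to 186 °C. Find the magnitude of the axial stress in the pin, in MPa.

σ ≈ 93.5 MPa (compressive)

Free thermal expansion: δ_free = αΔT L = 16.8×10⁻⁶ × 156 × 1525 = 3.997 mm.
With a force P in the spring, the elastic change of the pin is PL/(AE) and that of the spring is P/k; compatibility requires their sum to equal δ_free.
P [ L/(AE) + 1/k ] = δ_free → P [ 1525/(1900×121×10³) + 1/(63×10³) ] = 3.997.
P = 3.997 / 2.251×10⁻⁵ = 177600 N.
σ = P/A = 177600/1900 = 93.46 MPa.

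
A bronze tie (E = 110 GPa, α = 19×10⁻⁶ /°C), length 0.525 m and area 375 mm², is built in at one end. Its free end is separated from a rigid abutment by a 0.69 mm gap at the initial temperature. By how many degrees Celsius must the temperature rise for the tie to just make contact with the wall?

Contact occurs when the free expansion equals the gap: αΔT L = 0.69 mm.
ΔT = 0.69 / (19×10⁻⁶ × 525) = 69.17 °C.

ΔT ≈ 69.2 °C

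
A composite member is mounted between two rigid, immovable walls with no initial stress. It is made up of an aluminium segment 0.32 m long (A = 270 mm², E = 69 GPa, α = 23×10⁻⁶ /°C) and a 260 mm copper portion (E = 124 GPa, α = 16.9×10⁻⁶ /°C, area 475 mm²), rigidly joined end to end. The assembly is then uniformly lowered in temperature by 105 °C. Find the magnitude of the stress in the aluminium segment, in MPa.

With the walls removed the bar would change length by δ_free = Σ αᵢΔT Lᵢ = 23×10⁻⁶×105×320 + 16.9×10⁻⁶×105×260 = 1.234 mm.
Since the ends are fixed, an axial force P builds up, equal in every segment, with P · Σ Lᵢ/(AᵢEᵢ) = δ_free.
The series flexibility is Σ Lᵢ/(AᵢEᵢ) = 320/(270×69×10³) + 260/(475×124×10³) = 2.159×10⁻⁵ mm/N.
P = 1.234 / 2.159×10⁻⁵ = 57160 N = 57.16 kN, tensile.
σ_{aluminium} = P / A = 57160 / 270 = 211.7 MPa.

σ ≈ 212 MPa (tensile)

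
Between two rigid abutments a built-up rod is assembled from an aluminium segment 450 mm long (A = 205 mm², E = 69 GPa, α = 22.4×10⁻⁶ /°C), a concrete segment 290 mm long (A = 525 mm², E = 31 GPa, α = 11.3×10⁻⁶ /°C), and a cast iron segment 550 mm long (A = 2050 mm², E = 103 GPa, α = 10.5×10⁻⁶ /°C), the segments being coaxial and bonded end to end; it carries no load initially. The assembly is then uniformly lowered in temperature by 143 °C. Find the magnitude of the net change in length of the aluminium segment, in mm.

Free thermal contraction of the whole bar: Σ αᵢΔT Lᵢ = 22.4×10⁻⁶×143×450 + 11.3×10⁻⁶×143×290 + 10.5×10⁻⁶×143×550 = 2.736 mm.
The rigid supports impose zero overall length change; the single axial force P common to all segments must satisfy P Σ Lᵢ/(AᵢEᵢ) = δ_free.
Σ Lᵢ/(AᵢEᵢ) = 450/(205×69×10³) + 290/(525×31×10³) + 550/(2050×103×10³) = 5.224×10⁻⁵ mm/N.
Hence P = δ_free / Σ(L/AE) = 2.736/5.224×10⁻⁵ = 52.37 kN (tensile).
For the aluminium segment, free thermal change = 22.4×10⁻⁶×143×450 = 1.441 mm and elastic change from P = 52370×450/(205×69×10³) = 1.666 mm; these oppose, so the net change is 0.225 mm (segment lengthens).

|ΔL| ≈ 0.225 mm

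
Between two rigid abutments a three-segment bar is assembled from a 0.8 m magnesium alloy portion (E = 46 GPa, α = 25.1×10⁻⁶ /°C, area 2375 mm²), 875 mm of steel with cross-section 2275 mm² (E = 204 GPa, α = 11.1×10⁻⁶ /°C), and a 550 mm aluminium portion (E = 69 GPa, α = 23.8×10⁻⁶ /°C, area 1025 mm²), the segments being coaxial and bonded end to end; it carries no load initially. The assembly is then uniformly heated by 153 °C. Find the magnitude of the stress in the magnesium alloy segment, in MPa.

σ ≈ 163 MPa (compressive)

With the walls removed the bar would change length by δ_free = Σ αᵢΔT Lᵢ = 25.1×10⁻⁶×153×800 + 11.1×10⁻⁶×153×875 + 23.8×10⁻⁶×153×550 = 6.561 mm.
The rigid supports impose zero overall length change; the single axial force P common to all segments must satisfy P Σ Lᵢ/(AᵢEᵢ) = δ_free.
The series flexibility is Σ Lᵢ/(AᵢEᵢ) = 800/(2375×46×10³) + 875/(2275×204×10³) + 550/(1025×69×10³) = 1.698×10⁻⁵ mm/N.
So P = 6.561 / 1.698×10⁻⁵ = 386.3 kN, compressive.
σ_{magnesium alloy} = P / A = 386300 / 2375 = 162.6 MPa.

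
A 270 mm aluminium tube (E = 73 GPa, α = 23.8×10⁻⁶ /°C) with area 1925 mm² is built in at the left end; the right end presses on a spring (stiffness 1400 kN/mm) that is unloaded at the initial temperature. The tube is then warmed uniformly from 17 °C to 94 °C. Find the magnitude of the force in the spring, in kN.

P ≈ 188 kN

If the spring were absent the tube would lengthen by αΔT L = 23.8×10⁻⁶ × 77 × 270 = 0.4948 mm.
Let P be the compressive force at the spring. The tube shortens elastically by PL/(AE) and the spring compresses by P/k; together these equal δ_free.
P [ L/(AE) + 1/k ] = δ_free → P [ 270/(1925×73×10³) + 1/(1400×10³) ] = 0.4948.
P = 0.4948 / 2.636×10⁻⁶ = 187700 N.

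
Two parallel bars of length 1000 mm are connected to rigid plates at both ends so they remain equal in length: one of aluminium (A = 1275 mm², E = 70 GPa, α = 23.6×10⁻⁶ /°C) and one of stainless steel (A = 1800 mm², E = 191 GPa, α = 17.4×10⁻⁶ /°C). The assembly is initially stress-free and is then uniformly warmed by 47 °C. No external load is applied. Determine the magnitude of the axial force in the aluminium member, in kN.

Equilibrium of a rigid end plate with no external load gives equal and opposite internal forces ±P in the two members. Since α_{aluminium} > α_{stainless steel}, heating drives the aluminium into compression and the stainless steel into tension.
Setting the final lengths equal and cancelling L: (α₁ − α₂)ΔT = P/(A₁E₁) + P/(A₂E₂).
|α₁ − α₂|·ΔT = 6.2×10⁻⁶ × 47 = 0.0002914.
1/(A₁E₁) + 1/(A₂E₂) = 1/(1275×70×10³) + 1/(1800×191×10³) = 1.411×10⁻⁸ N⁻¹.
P = 0.0002914 / 1.411×10⁻⁸ = 20650 N = 20.65 kN.

P ≈ 20.6 kN (compressive in the aluminium)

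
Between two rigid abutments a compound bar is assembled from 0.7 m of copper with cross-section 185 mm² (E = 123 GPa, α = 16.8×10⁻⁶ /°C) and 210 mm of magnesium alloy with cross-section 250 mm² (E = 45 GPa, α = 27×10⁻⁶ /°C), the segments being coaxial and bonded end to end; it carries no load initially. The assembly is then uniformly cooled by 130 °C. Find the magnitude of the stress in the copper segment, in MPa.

Free thermal contraction of the whole bar: Σ αᵢΔT Lᵢ = 16.8×10⁻⁶×130×700 + 27×10⁻⁶×130×210 = 2.266 mm.
Since the ends are fixed, an axial force P builds up, equal in every segment, with P · Σ Lᵢ/(AᵢEᵢ) = δ_free.
The series flexibility is Σ Lᵢ/(AᵢEᵢ) = 700/(185×123×10³) + 210/(250×45×10³) = 4.943×10⁻⁵ mm/N.
P = 2.266 / 4.943×10⁻⁵ = 45840 N = 45.84 kN, tensile.
σ_{copper} = P / A = 45840 / 185 = 247.8 MPa.

σ ≈ 248 MPa (tensile)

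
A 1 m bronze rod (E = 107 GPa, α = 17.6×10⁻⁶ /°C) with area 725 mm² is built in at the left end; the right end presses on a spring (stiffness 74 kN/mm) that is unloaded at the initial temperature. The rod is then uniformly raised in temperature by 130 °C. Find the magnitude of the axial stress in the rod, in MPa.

σ ≈ 120 MPa (compressive)

The unrestrained thermal change is αΔT L = 17.6×10⁻⁶ × 130 × 1000 = 2.288 mm.
With a force P in the spring, the elastic change of the rod is PL/(AE) and that of the spring is P/k; compatibility requires their sum to equal δ_free.
So P = δ_free / [L/(AE) + 1/k] = 2.288 / [ 1000/(725×107×10³) + 1/(74×10³) ].
P = 2.288 / 2.64×10⁻⁵ = 86650 N.
σ = P/A = 86650/725 = 119.5 MPa.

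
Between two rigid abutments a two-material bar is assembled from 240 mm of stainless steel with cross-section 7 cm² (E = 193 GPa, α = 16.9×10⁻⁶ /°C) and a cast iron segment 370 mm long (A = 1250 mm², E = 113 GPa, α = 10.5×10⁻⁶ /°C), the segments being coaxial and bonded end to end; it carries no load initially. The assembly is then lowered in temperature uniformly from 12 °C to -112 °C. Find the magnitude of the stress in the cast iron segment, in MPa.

If the supports were absent, the total length change would be Σ αᵢΔT Lᵢ = 16.9×10⁻⁶×124×240 + 10.5×10⁻⁶×124×370 = 0.9847 mm.
The walls prevent any net length change, so an axial force P (same in every segment) develops. Compatibility: P · Σ Lᵢ/(AᵢEᵢ) = δ_free.
Σ Lᵢ/(AᵢEᵢ) = 240/(700×193×10³) + 370/(1250×113×10³) = 4.396×10⁻⁶ mm/N.
Hence P = δ_free / Σ(L/AE) = 0.9847/4.396×10⁻⁶ = 224 kN (tensile).
σ_{cast iron} = P / A = 224000 / 1250 = 179.2 MPa.

σ ≈ 179 MPa (tensile)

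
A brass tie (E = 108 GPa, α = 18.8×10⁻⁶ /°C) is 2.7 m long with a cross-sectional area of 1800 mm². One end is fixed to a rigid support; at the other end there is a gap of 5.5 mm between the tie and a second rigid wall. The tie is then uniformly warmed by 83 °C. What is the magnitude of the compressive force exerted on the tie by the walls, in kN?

Unrestrained expansion: δ_free = αΔT L = 18.8×10⁻⁶ × 83 × 2700 = 4.213 mm.
Since δ_free = 4.21 mm is less than the 5.5 mm gap, the tie never touches the wall. No axial force develops.

P ≈ 0 kN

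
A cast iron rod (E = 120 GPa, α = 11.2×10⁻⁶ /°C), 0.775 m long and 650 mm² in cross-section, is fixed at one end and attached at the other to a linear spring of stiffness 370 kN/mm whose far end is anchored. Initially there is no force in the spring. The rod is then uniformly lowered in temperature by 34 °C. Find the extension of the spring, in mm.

δ ≈ 0.0631 mm

The unrestrained thermal change is αΔT L = 11.2×10⁻⁶ × 34 × 775 = 0.2951 mm.
With a force P in the spring, the elastic change of the rod is PL/(AE) and that of the spring is P/k; compatibility requires their sum to equal δ_free.
P [ L/(AE) + 1/k ] = δ_free → P [ 775/(650×120×10³) + 1/(370×10³) ] = 0.2951.
P = 0.2951 / 1.264×10⁻⁵ = 23350 N.
Spring extension = P/k = 23350/(370×10³) = 0.06311 mm.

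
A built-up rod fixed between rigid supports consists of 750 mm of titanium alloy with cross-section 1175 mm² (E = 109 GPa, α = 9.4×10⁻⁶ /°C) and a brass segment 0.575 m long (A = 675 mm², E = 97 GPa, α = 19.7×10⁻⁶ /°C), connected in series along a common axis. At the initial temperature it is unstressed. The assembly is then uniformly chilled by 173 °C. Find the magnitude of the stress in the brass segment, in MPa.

Free thermal contraction of the whole bar: Σ αᵢΔT Lᵢ = 9.4×10⁻⁶×173×750 + 19.7×10⁻⁶×173×575 = 3.179 mm.
Since the ends are fixed, an axial force P builds up, equal in every segment, with P · Σ Lᵢ/(AᵢEᵢ) = δ_free.
Σ Lᵢ/(AᵢEᵢ) = 750/(1175×109×10³) + 575/(675×97×10³) = 1.464×10⁻⁵ mm/N.
P = 3.179 / 1.464×10⁻⁵ = 217200 N = 217.2 kN, tensile.
σ_{brass} = P / A = 217200 / 675 = 321.8 MPa.

σ ≈ 322 MPa (tensile)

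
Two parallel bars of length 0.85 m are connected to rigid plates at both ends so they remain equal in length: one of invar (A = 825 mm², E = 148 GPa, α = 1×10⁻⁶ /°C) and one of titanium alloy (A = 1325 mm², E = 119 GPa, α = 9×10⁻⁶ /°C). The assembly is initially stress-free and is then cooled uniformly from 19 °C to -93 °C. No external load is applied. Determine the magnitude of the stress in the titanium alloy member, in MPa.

σ ≈ 46.5 MPa (tensile)

The titanium alloy has the larger α, so on cooling it would change length more than the invar if both were free. The rigid plates force a common final length, so the titanium alloy is put into tension and the invar into compression, with equal and opposite forces P (no external load).
Equating the net (thermal + elastic) strains gives |α₁ − α₂|·ΔT = P·[1/(A₁E₁) + 1/(A₂E₂)].
|α₁ − α₂|·ΔT = 8×10⁻⁶ × 112 = 0.000896.
1/(A₁E₁) + 1/(A₂E₂) = 1/(825×148×10³) + 1/(1325×119×10³) = 1.453×10⁻⁸ N⁻¹.
P = 0.000896 / 1.453×10⁻⁸ = 61660 N = 61.66 kN.
σ_{titanium alloy} = P/A₂ = 61660/1325 = 46.53 MPa, tensile.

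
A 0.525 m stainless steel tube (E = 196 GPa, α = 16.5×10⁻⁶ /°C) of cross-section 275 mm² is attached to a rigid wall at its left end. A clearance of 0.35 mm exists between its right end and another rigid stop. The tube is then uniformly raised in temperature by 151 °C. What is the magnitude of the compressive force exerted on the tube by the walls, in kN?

Free thermal elongation = αΔT L = 16.5×10⁻⁶ × 151 × 525 = 1.308 mm.
The gap closes (δ_free > 0.35 mm) and the wall then resists a further 1.308 − 0.35 = 0.958 mm of expansion.
That suppressed elongation corresponds to σ = E·Δ/L = 196×10³ × 0.958/525 = 357.7 MPa.
Force on the wall = σA = 357.7 × 275 mm² = 98.36 kN.

P ≈ 98.4 kN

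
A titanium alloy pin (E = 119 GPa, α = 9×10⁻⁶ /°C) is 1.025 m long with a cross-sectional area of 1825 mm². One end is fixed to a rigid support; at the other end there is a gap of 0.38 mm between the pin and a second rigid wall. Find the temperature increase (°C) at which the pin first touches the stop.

The gap closes when αΔT L = 0.38 mm, since the pin is still unstressed at that instant.
So ΔT = g/(αL) = 0.38/(9×10⁻⁶ × 1025) = 41.19 °C.

ΔT ≈ 41.2 °C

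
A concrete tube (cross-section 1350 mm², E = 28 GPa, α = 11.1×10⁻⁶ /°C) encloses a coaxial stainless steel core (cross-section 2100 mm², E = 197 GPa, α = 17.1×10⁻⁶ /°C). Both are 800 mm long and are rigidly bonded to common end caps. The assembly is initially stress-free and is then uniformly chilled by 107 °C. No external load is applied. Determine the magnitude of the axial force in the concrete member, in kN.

P ≈ 22.2 kN (compressive in the concrete)

The stainless steel has the larger α, so on cooling it would change length more than the concrete if both were free. The rigid plates force a common final length, so the stainless steel is put into tension and the concrete into compression, with equal and opposite forces P (no external load).
Setting the final lengths equal and cancelling L: (α₁ − α₂)ΔT = P/(A₁E₁) + P/(A₂E₂).
|α₁ − α₂|·ΔT = 6×10⁻⁶ × 107 = 0.000642.
1/(A₁E₁) + 1/(A₂E₂) = 1/(1350×28×10³) + 1/(2100×197×10³) = 2.887×10⁻⁸ N⁻¹.
P = 0.000642 / 2.887×10⁻⁸ = 22240 N = 22.24 kN.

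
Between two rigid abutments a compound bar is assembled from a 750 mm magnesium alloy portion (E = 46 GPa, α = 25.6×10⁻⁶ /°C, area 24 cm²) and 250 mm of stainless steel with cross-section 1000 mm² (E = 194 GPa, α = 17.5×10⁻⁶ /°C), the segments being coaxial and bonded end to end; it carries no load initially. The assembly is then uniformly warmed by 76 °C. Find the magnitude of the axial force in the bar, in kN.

P ≈ 222 kN (compressive)

Free thermal expansion of the whole bar: Σ αᵢΔT Lᵢ = 25.6×10⁻⁶×76×750 + 17.5×10⁻⁶×76×250 = 1.792 mm.
Since the ends are fixed, an axial force P builds up, equal in every segment, with P · Σ Lᵢ/(AᵢEᵢ) = δ_free.
Σ Lᵢ/(AᵢEᵢ) = 750/(2400×46×10³) + 250/(1000×194×10³) = 8.082×10⁻⁶ mm/N.
P = 1.792 / 8.082×10⁻⁶ = 221700 N = 221.7 kN, compressive.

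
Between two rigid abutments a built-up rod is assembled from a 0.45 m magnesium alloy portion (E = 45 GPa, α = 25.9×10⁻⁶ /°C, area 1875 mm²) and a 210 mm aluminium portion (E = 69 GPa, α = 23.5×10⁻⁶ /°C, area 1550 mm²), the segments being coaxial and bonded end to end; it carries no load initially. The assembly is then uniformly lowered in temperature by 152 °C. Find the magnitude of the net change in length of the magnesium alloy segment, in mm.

|ΔL| ≈ 0.0716 mm

With the walls removed the bar would change length by δ_free = Σ αᵢΔT Lᵢ = 25.9×10⁻⁶×152×450 + 23.5×10⁻⁶×152×210 = 2.522 mm.
The rigid supports impose zero overall length change; the single axial force P common to all segments must satisfy P Σ Lᵢ/(AᵢEᵢ) = δ_free.
The series flexibility is Σ Lᵢ/(AᵢEᵢ) = 450/(1875×45×10³) + 210/(1550×69×10³) = 7.297×10⁻⁶ mm/N.
So P = 2.522 / 7.297×10⁻⁶ = 345.6 kN, tensile.
For the magnesium alloy segment, free thermal change = 25.9×10⁻⁶×152×450 = 1.772 mm and elastic change from P = 345600×450/(1875×45×10³) = 1.843 mm; these oppose, so the net change is 0.0716 mm (segment lengthens).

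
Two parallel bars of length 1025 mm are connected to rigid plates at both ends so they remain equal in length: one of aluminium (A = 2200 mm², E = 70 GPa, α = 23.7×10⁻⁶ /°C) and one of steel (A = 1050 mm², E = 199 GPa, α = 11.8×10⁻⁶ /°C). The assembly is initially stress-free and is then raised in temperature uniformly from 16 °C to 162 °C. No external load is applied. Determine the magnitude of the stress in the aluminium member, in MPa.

σ ≈ 70 MPa (compressive)

The aluminium has the larger α, so on heating it would change length more than the steel if both were free. The rigid plates force a common final length, so the aluminium is put into compression and the steel into tension, with equal and opposite forces P (no external load).
Setting the final lengths equal and cancelling L: (α₁ − α₂)ΔT = P/(A₁E₁) + P/(A₂E₂).
|α₁ − α₂|·ΔT = 11.9×10⁻⁶ × 146 = 0.001737.
1/(A₁E₁) + 1/(A₂E₂) = 1/(2200×70×10³) + 1/(1050×199×10³) = 1.128×10⁻⁸ N⁻¹.
P = 0.001737 / 1.128×10⁻⁸ = 154000 N = 154 kN.
σ_{aluminium} = P/A₁ = 154000/2200 = 70.02 MPa, compressive.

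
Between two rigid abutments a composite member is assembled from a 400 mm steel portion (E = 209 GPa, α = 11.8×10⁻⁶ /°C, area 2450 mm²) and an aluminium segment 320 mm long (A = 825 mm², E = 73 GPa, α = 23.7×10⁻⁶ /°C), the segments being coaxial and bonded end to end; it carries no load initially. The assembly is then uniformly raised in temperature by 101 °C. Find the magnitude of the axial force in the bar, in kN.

P ≈ 204 kN (compressive)

Free thermal expansion of the whole bar: Σ αᵢΔT Lᵢ = 11.8×10⁻⁶×101×400 + 23.7×10⁻⁶×101×320 = 1.243 mm.
Since the ends are fixed, an axial force P builds up, equal in every segment, with P · Σ Lᵢ/(AᵢEᵢ) = δ_free.
The series flexibility is Σ Lᵢ/(AᵢEᵢ) = 400/(2450×209×10³) + 320/(825×73×10³) = 6.095×10⁻⁶ mm/N.
So P = 1.243 / 6.095×10⁻⁶ = 203.9 kN, compressive.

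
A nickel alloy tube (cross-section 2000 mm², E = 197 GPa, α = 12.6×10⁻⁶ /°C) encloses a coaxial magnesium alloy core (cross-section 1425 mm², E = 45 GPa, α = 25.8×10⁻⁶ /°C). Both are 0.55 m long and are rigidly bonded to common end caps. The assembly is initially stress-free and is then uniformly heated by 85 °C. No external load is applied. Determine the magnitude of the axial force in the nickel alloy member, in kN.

Both members must finish at the same length. With the larger α, the magnesium alloy tends to over-expand; the plates restrain it, putting the magnesium alloy in compression and the nickel alloy in tension. With no external load the two internal forces are equal and opposite, magnitude P.
Setting the final lengths equal and cancelling L: (α₁ − α₂)ΔT = P/(A₁E₁) + P/(A₂E₂).
|α₁ − α₂|·ΔT = 13.2×10⁻⁶ × 85 = 0.001122.
1/(A₁E₁) + 1/(A₂E₂) = 1/(2000×197×10³) + 1/(1425×45×10³) = 1.813×10⁻⁸ N⁻¹.
So P = 0.001122 / 1.813×10⁻⁸ = 61.88 kN.

P ≈ 61.9 kN (tensile in the nickel alloy)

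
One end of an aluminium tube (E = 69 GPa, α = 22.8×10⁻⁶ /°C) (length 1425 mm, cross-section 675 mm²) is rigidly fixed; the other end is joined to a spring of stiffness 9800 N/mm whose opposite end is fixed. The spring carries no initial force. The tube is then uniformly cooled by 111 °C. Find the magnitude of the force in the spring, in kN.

If the spring were absent the tube would shorten by αΔT L = 22.8×10⁻⁶ × 111 × 1425 = 3.606 mm.
Let P be the tensile force in the spring. The tube extends elastically by PL/(AE) and the spring stretches by P/k; together these equal δ_free.
So P = δ_free / [L/(AE) + 1/k] = 3.606 / [ 1425/(675×69×10³) + 1/(9800) ].
P = 3.606 / 0.0001326 = 27190 N.

P ≈ 27.2 kN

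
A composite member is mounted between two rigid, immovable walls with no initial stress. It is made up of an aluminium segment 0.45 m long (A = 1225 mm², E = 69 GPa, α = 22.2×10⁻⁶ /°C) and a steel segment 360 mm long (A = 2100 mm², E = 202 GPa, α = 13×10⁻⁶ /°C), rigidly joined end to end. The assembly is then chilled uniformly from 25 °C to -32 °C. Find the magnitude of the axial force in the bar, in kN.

P ≈ 135 kN (tensile)

Free thermal contraction of the whole bar: Σ αᵢΔT Lᵢ = 22.2×10⁻⁶×57×450 + 13×10⁻⁶×57×360 = 0.8362 mm.
The walls prevent any net length change, so an axial force P (same in every segment) develops. Compatibility: P · Σ Lᵢ/(AᵢEᵢ) = δ_free.
The series flexibility is Σ Lᵢ/(AᵢEᵢ) = 450/(1225×69×10³) + 360/(2100×202×10³) = 6.173×10⁻⁶ mm/N.
Hence P = δ_free / Σ(L/AE) = 0.8362/6.173×10⁻⁶ = 135.5 kN (tensile).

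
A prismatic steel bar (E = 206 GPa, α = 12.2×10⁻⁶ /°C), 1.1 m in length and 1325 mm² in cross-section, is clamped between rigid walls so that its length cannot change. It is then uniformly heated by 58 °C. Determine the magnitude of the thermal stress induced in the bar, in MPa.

The supports are rigid, so the total axial strain is zero. The restrained thermal strain is ε = αΔT = 12.2×10⁻⁶ × 58 = 707.6×10⁻⁶.
The stress required to suppress this strain is σ = Eε = 206×10³ × 707.6×10⁻⁶ = 145.8 MPa, compressive since the bar is trying to expand.

σ ≈ 146 MPa (compressive)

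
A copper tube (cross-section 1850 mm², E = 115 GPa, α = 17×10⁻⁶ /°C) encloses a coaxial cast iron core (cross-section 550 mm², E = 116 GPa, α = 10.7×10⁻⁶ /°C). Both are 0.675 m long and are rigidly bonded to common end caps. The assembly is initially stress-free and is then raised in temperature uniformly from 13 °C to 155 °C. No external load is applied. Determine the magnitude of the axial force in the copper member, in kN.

Both members must finish at the same length. With the larger α, the copper tends to over-expand; the plates restrain it, putting the copper in compression and the cast iron in tension. With no external load the two internal forces are equal and opposite, magnitude P.
Compatibility of the two members (thermal + elastic change equal): (α₁ − α₂)ΔT = P·[1/(A₁E₁) + 1/(A₂E₂)].
|α₁ − α₂|·ΔT = 6.3×10⁻⁶ × 142 = 0.0008946.
1/(A₁E₁) + 1/(A₂E₂) = 1/(1850×115×10³) + 1/(550×116×10³) = 2.037×10⁻⁸ N⁻¹.
P = 0.0008946 / 2.037×10⁻⁸ = 43910 N = 43.91 kN.

P ≈ 43.9 kN (compressive in the copper)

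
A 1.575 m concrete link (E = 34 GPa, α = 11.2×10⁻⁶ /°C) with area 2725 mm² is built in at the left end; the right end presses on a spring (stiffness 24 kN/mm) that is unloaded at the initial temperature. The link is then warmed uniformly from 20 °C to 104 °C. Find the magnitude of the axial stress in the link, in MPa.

If the spring were absent the link would lengthen by αΔT L = 11.2×10⁻⁶ × 84 × 1575 = 1.482 mm.
Let P be the compressive force at the spring. The link shortens elastically by PL/(AE) and the spring compresses by P/k; together these equal δ_free.
P [ L/(AE) + 1/k ] = δ_free → P [ 1575/(2725×34×10³) + 1/(24×10³) ] = 1.482.
P = 1.482 / 5.867×10⁻⁵ = 25260 N.
σ = P/A = 25260/2725 = 9.269 MPa.

σ ≈ 9.27 MPa (compressive)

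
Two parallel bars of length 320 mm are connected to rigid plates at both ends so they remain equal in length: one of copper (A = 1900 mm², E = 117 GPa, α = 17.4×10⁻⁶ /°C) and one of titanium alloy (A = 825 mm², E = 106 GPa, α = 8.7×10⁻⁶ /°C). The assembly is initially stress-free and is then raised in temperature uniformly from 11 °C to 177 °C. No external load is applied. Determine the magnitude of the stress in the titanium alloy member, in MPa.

Equilibrium of a rigid end plate with no external load gives equal and opposite internal forces ±P in the two members. Since α_{copper} > α_{titanium alloy}, heating drives the copper into compression and the titanium alloy into tension.
Setting the final lengths equal and cancelling L: (α₁ − α₂)ΔT = P/(A₁E₁) + P/(A₂E₂).
|α₁ − α₂|·ΔT = 8.7×10⁻⁶ × 166 = 0.001444.
1/(A₁E₁) + 1/(A₂E₂) = 1/(1900×117×10³) + 1/(825×106×10³) = 1.593×10⁻⁸ N⁻¹.
So P = 0.001444 / 1.593×10⁻⁸ = 90.64 kN.
σ_{titanium alloy} = P/A₂ = 90640/825 = 109.9 MPa, tensile.

σ ≈ 110 MPa (tensile)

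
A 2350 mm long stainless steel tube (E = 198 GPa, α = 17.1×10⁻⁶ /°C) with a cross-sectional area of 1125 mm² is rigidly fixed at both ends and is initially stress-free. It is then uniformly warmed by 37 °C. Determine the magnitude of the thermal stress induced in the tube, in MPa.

σ ≈ 125 MPa (compressive)

With length fixed, the mechanical strain must cancel the thermal strain αΔT = 17.1×10⁻⁶ × 37 = 632.7×10⁻⁶.
Hence σ = E·αΔT = 198×10³ × 632.7×10⁻⁶ = 125.3 MPa, compressive.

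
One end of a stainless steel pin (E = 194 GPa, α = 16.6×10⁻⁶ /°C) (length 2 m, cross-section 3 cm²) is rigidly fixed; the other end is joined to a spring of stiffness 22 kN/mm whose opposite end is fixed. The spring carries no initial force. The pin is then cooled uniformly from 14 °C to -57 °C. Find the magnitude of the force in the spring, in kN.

The unrestrained thermal change is αΔT L = 16.6×10⁻⁶ × 71 × 2000 = 2.357 mm.
Let P be the tensile force in the spring. The pin extends elastically by PL/(AE) and the spring stretches by P/k; together these equal δ_free.
So P = δ_free / [L/(AE) + 1/k] = 2.357 / [ 2000/(300×194×10³) + 1/(22×10³) ].
P = 2.357 / 7.982×10⁻⁵ = 29530 N.

P ≈ 29.5 kN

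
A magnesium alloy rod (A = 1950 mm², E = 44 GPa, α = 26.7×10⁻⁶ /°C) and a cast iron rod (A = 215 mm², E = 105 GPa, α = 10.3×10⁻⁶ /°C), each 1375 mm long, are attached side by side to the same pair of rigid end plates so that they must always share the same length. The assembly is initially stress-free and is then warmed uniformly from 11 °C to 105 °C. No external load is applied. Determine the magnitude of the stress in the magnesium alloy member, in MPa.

The magnesium alloy has the larger α, so on heating it would change length more than the cast iron if both were free. The rigid plates force a common final length, so the magnesium alloy is put into compression and the cast iron into tension, with equal and opposite forces P (no external load).
Equating the net (thermal + elastic) strains gives |α₁ − α₂|·ΔT = P·[1/(A₁E₁) + 1/(A₂E₂)].
|α₁ − α₂|·ΔT = 16.4×10⁻⁶ × 94 = 0.001542.
1/(A₁E₁) + 1/(A₂E₂) = 1/(1950×44×10³) + 1/(215×105×10³) = 5.595×10⁻⁸ N⁻¹.
So P = 0.001542 / 5.595×10⁻⁸ = 27.55 kN.
σ_{magnesium alloy} = P/A₁ = 27550/1950 = 14.13 MPa, compressive.

σ ≈ 14.1 MPa (compressive)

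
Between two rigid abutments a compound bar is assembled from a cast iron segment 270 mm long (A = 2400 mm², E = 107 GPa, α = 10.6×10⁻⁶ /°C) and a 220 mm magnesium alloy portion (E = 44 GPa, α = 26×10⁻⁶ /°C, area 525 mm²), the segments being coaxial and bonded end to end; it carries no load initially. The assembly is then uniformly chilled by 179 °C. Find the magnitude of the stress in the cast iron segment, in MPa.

σ ≈ 60.5 MPa (tensile)

With the walls removed the bar would change length by δ_free = Σ αᵢΔT Lᵢ = 10.6×10⁻⁶×179×270 + 26×10⁻⁶×179×220 = 1.536 mm.
Since the ends are fixed, an axial force P builds up, equal in every segment, with P · Σ Lᵢ/(AᵢEᵢ) = δ_free.
The series flexibility is Σ Lᵢ/(AᵢEᵢ) = 270/(2400×107×10³) + 220/(525×44×10³) = 1.058×10⁻⁵ mm/N.
So P = 1.536 / 1.058×10⁻⁵ = 145.3 kN, tensile.
σ_{cast iron} = P / A = 145300 / 2400 = 60.53 MPa.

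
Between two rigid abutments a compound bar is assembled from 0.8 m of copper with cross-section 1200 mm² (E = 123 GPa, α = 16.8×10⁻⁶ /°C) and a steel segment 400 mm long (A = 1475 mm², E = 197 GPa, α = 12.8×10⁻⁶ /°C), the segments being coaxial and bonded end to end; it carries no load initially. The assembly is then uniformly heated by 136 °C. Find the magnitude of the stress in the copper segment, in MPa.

σ ≈ 309 MPa (compressive)

If the supports were absent, the total length change would be Σ αᵢΔT Lᵢ = 16.8×10⁻⁶×136×800 + 12.8×10⁻⁶×136×400 = 2.524 mm.
The rigid supports impose zero overall length change; the single axial force P common to all segments must satisfy P Σ Lᵢ/(AᵢEᵢ) = δ_free.
The series flexibility is Σ Lᵢ/(AᵢEᵢ) = 800/(1200×123×10³) + 400/(1475×197×10³) = 6.797×10⁻⁶ mm/N.
So P = 2.524 / 6.797×10⁻⁶ = 371.4 kN, compressive.
σ_{copper} = P / A = 371400 / 1200 = 309.5 MPa.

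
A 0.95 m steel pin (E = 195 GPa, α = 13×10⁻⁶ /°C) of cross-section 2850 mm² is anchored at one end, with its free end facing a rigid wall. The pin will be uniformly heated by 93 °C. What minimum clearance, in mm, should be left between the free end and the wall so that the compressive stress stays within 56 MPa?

g ≈ 0.876 mm

Free expansion if unrestrained: δ_free = αΔT L = 13×10⁻⁶ × 93 × 950 = 1.149 mm.
A stress of 56 MPa corresponds to the wall pushing the pin back by σL/E = 56×950/(195×10³) = 0.2728 mm.
The gap must absorb the remainder: g_min = 1.149 − 0.2728 = 0.8757 mm.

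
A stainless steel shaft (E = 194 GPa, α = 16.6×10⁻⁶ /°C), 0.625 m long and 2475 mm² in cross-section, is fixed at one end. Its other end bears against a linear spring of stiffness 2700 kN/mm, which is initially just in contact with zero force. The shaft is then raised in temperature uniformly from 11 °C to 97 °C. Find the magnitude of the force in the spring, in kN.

Free thermal expansion: δ_free = αΔT L = 16.6×10⁻⁶ × 86 × 625 = 0.8922 mm.
Let P be the compressive force at the spring. The shaft shortens elastically by PL/(AE) and the spring compresses by P/k; together these equal δ_free.
So P = δ_free / [L/(AE) + 1/k] = 0.8922 / [ 625/(2475×194×10³) + 1/(2700×10³) ].
P = 0.8922 / 1.672×10⁻⁶ = 533600 N.

P ≈ 534 kN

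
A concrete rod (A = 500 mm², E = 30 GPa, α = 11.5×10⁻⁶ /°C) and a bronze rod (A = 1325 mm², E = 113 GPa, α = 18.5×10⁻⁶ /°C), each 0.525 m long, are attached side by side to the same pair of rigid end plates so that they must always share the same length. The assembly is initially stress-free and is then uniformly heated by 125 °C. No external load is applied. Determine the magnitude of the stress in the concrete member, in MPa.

Equilibrium of a rigid end plate with no external load gives equal and opposite internal forces ±P in the two members. Since α_{bronze} > α_{concrete}, heating drives the bronze into compression and the concrete into tension.
Setting the final lengths equal and cancelling L: (α₁ − α₂)ΔT = P/(A₁E₁) + P/(A₂E₂).
|α₁ − α₂|·ΔT = 7×10⁻⁶ × 125 = 0.000875.
1/(A₁E₁) + 1/(A₂E₂) = 1/(500×30×10³) + 1/(1325×113×10³) = 7.335×10⁻⁸ N⁻¹.
So P = 0.000875 / 7.335×10⁻⁸ = 11.93 kN.
σ_{concrete} = P/A₁ = 11930/500 = 23.86 MPa, tensile.

σ ≈ 23.9 MPa (tensile)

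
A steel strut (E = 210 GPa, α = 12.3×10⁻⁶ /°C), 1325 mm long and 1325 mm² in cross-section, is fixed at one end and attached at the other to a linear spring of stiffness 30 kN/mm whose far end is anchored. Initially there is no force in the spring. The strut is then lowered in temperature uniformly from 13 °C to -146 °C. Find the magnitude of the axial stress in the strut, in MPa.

σ ≈ 51.3 MPa (tensile)

Free thermal contraction: δ_free = αΔT L = 12.3×10⁻⁶ × 159 × 1325 = 2.591 mm.
With a force P in the spring, the elastic change of the strut is PL/(AE) and that of the spring is P/k; compatibility requires their sum to equal δ_free.
So P = δ_free / [L/(AE) + 1/k] = 2.591 / [ 1325/(1325×210×10³) + 1/(30×10³) ].
P = 2.591 / 3.81×10⁻⁵ = 68020 N.
σ = P/A = 68020/1325 = 51.34 MPa.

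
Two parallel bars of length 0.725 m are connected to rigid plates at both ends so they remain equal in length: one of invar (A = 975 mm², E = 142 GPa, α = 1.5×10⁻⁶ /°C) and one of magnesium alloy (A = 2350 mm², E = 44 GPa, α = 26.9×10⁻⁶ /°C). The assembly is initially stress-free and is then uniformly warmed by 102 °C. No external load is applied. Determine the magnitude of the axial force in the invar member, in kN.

P ≈ 153 kN (tensile in the invar)

Both members must finish at the same length. With the larger α, the magnesium alloy tends to over-expand; the plates restrain it, putting the magnesium alloy in compression and the invar in tension. With no external load the two internal forces are equal and opposite, magnitude P.
Setting the final lengths equal and cancelling L: (α₁ − α₂)ΔT = P/(A₁E₁) + P/(A₂E₂).
|α₁ − α₂|·ΔT = 25.4×10⁻⁶ × 102 = 0.002591.
1/(A₁E₁) + 1/(A₂E₂) = 1/(975×142×10³) + 1/(2350×44×10³) = 1.689×10⁻⁸ N⁻¹.
P = 0.002591 / 1.689×10⁻⁸ = 153400 N = 153.4 kN.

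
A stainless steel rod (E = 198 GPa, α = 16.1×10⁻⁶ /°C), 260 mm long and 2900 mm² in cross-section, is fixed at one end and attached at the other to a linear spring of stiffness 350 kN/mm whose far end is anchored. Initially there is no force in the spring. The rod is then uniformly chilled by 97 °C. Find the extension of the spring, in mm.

If the spring were absent the rod would shorten by αΔT L = 16.1×10⁻⁶ × 97 × 260 = 0.406 mm.
With a force P in the spring, the elastic change of the rod is PL/(AE) and that of the spring is P/k; compatibility requires their sum to equal δ_free.
So P = δ_free / [L/(AE) + 1/k] = 0.406 / [ 260/(2900×198×10³) + 1/(350×10³) ].
P = 0.406 / 3.31×10⁻⁶ = 122700 N.
Spring extension = P/k = 122700/(350×10³) = 0.3505 mm.

δ ≈ 0.35 mm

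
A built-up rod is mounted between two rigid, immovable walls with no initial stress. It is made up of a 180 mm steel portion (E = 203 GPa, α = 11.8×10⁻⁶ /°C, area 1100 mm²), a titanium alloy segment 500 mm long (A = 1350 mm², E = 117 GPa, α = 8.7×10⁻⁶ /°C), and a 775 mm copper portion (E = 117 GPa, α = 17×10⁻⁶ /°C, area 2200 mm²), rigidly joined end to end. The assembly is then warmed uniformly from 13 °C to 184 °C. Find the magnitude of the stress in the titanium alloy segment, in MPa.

If the supports were absent, the total length change would be Σ αᵢΔT Lᵢ = 11.8×10⁻⁶×171×180 + 8.7×10⁻⁶×171×500 + 17×10⁻⁶×171×775 = 3.36 mm.
The walls prevent any net length change, so an axial force P (same in every segment) develops. Compatibility: P · Σ Lᵢ/(AᵢEᵢ) = δ_free.
The series flexibility is Σ Lᵢ/(AᵢEᵢ) = 180/(1100×203×10³) + 500/(1350×117×10³) + 775/(2200×117×10³) = 6.983×10⁻⁶ mm/N.
P = 3.36 / 6.983×10⁻⁶ = 481200 N = 481.2 kN, compressive.
σ_{titanium alloy} = P / A = 481200 / 1350 = 356.4 MPa.

σ ≈ 356 MPa (compressive)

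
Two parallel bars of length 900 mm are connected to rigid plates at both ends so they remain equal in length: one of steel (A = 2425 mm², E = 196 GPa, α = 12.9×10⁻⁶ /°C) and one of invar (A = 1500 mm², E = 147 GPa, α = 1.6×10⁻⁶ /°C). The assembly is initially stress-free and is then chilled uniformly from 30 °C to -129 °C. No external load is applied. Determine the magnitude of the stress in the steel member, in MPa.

The steel has the larger α, so on cooling it would change length more than the invar if both were free. The rigid plates force a common final length, so the steel is put into tension and the invar into compression, with equal and opposite forces P (no external load).
Compatibility of the two members (thermal + elastic change equal): (α₁ − α₂)ΔT = P·[1/(A₁E₁) + 1/(A₂E₂)].
|α₁ − α₂|·ΔT = 11.3×10⁻⁶ × 159 = 0.001797.
1/(A₁E₁) + 1/(A₂E₂) = 1/(2425×196×10³) + 1/(1500×147×10³) = 6.639×10⁻⁹ N⁻¹.
P = 0.001797 / 6.639×10⁻⁹ = 270600 N = 270.6 kN.
σ_{steel} = P/A₁ = 270600/2425 = 111.6 MPa, tensile.

σ ≈ 112 MPa (tensile)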